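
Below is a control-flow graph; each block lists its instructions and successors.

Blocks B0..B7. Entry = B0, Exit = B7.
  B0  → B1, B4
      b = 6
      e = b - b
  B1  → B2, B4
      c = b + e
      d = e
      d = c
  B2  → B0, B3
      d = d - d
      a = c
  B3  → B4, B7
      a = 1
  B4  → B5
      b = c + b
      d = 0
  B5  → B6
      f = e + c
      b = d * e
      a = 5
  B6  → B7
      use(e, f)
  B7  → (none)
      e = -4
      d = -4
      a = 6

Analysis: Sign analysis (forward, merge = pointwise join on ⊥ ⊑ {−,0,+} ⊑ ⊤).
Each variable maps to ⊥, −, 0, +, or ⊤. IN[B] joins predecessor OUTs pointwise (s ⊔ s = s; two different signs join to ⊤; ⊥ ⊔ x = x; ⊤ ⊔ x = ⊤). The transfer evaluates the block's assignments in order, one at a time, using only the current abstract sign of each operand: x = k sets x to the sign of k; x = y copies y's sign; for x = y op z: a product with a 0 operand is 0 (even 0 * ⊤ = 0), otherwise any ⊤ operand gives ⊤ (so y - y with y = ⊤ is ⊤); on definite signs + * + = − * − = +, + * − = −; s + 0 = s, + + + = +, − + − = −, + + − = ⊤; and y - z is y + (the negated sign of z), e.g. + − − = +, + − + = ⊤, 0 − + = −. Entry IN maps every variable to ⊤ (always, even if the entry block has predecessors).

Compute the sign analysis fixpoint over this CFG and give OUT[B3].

Per-block solution:
  B0:   IN=(all ⊤)   OUT={b:+; rest ⊤}
  B1:   IN={b:+; rest ⊤}   OUT={b:+; rest ⊤}
  B2:   IN={b:+; rest ⊤}   OUT={b:+; rest ⊤}
  B3:   IN={b:+; rest ⊤}   OUT={a:+, b:+; rest ⊤}
  B4:   IN={b:+; rest ⊤}   OUT={d:0; rest ⊤}
  B5:   IN={d:0; rest ⊤}   OUT={a:+, b:0, d:0; rest ⊤}
  B6:   IN={a:+, b:0, d:0; rest ⊤}   OUT={a:+, b:0, d:0; rest ⊤}
  B7:   IN={a:+; rest ⊤}   OUT={a:+, d:-, e:-; rest ⊤}

Merge at B3: IN[B3] = OUT[B2] = {a: ⊤, b: +, c: ⊤, d: ⊤, e: ⊤, f: ⊤}
Applying B3's transfer function to that IN value gives OUT[B3] (row B3 above).

Answer: {a: +, b: +, c: ⊤, d: ⊤, e: ⊤, f: ⊤}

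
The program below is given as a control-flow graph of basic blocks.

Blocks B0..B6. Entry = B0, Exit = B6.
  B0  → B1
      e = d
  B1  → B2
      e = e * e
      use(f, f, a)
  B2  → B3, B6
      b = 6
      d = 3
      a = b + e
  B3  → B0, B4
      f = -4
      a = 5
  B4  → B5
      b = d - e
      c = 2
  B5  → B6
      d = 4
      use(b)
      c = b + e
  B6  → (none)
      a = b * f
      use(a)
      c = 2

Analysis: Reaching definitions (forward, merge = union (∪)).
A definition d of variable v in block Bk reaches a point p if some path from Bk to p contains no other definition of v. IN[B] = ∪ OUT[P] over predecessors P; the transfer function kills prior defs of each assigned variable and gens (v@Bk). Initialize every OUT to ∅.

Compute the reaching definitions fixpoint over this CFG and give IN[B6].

Answer: {a@B2, a@B3, b@B2, b@B4, c@B5, d@B2, d@B5, e@B1, f@B3}

Working:
Fixpoint table:
  B0:   IN={a@B3, b@B2, d@B2, e@B1, f@B3}   OUT={a@B3, b@B2, d@B2, e@B0, f@B3}
  B1:   IN={a@B3, b@B2, d@B2, e@B0, f@B3}   OUT={a@B3, b@B2, d@B2, e@B1, f@B3}
  B2:   IN={a@B3, b@B2, d@B2, e@B1, f@B3}   OUT={a@B2, b@B2, d@B2, e@B1, f@B3}
  B3:   IN={a@B2, b@B2, d@B2, e@B1, f@B3}   OUT={a@B3, b@B2, d@B2, e@B1, f@B3}
  B4:   IN={a@B3, b@B2, d@B2, e@B1, f@B3}   OUT={a@B3, b@B4, c@B4, d@B2, e@B1, f@B3}
  B5:   IN={a@B3, b@B4, c@B4, d@B2, e@B1, f@B3}   OUT={a@B3, b@B4, c@B5, d@B5, e@B1, f@B3}
  B6:   IN={a@B2, a@B3, b@B2, b@B4, c@B5, d@B2, d@B5, e@B1, f@B3}   OUT={a@B6, b@B2, b@B4, c@B6, d@B2, d@B5, e@B1, f@B3}

Merge at B6: IN[B6] = OUT[B2] ⊔ OUT[B5] = {a@B2, a@B3, b@B2, b@B4, c@B5, d@B2, d@B5, e@B1, f@B3}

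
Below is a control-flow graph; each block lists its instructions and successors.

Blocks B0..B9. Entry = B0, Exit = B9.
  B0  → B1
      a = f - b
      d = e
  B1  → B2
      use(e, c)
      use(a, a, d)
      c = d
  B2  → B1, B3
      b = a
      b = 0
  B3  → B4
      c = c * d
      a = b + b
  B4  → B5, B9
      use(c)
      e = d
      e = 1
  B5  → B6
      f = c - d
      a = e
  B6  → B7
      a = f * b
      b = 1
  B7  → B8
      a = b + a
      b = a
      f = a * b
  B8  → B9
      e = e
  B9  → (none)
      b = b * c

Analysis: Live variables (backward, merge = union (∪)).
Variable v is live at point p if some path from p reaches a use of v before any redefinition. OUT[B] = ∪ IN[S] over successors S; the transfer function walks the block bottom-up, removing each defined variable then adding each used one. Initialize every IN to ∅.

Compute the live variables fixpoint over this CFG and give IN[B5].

Per-block solution:
  B0:  IN={b, c, e, f}  OUT={a, c, d, e}
  B1:  IN={a, c, d, e}  OUT={a, c, d, e}
  B2:  IN={a, c, d, e}  OUT={a, b, c, d, e}
  B3:  IN={b, c, d}  OUT={b, c, d}
  B4:  IN={b, c, d}  OUT={b, c, d, e}
  B5:  IN={b, c, d, e}  OUT={b, c, e, f}
  B6:  IN={b, c, e, f}  OUT={a, b, c, e}
  B7:  IN={a, b, c, e}  OUT={b, c, e}
  B8:  IN={b, c, e}  OUT={b, c}
  B9:  IN={b, c}  OUT={}

Merge at B5: OUT[B5] = IN[B6] = {b, c, e, f}
Applying B5's transfer function to that OUT value gives IN[B5] (row B5 above).

Answer: {b, c, d, e}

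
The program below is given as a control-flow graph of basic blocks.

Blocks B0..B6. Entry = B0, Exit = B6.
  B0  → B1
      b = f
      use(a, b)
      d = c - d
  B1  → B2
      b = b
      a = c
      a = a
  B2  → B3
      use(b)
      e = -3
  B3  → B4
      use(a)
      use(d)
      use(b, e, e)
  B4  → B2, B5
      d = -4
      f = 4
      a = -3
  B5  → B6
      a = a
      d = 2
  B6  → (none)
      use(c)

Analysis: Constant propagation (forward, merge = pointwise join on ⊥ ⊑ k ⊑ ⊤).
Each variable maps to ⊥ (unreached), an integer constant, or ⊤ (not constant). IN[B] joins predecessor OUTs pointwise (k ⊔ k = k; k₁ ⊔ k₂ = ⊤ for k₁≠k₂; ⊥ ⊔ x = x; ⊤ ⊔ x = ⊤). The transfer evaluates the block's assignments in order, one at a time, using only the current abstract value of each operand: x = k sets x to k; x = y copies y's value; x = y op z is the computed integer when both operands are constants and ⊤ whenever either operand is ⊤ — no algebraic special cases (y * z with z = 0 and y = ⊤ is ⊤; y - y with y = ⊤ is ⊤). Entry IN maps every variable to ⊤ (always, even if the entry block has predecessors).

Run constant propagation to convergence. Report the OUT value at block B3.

Answer: {a: ⊤, b: ⊤, c: ⊤, d: ⊤, e: -3, f: ⊤}

Working:
Fixpoint table:
  B0:   IN=(all ⊤)   OUT=(all ⊤)
  B1:   IN=(all ⊤)   OUT=(all ⊤)
  B2:   IN=(all ⊤)   OUT={e:-3; rest ⊤}
  B3:   IN={e:-3; rest ⊤}   OUT={e:-3; rest ⊤}
  B4:   IN={e:-3; rest ⊤}   OUT={a:-3, d:-4, e:-3, f:4; rest ⊤}
  B5:   IN={a:-3, d:-4, e:-3, f:4; rest ⊤}   OUT={a:-3, d:2, e:-3, f:4; rest ⊤}
  B6:   IN={a:-3, d:2, e:-3, f:4; rest ⊤}   OUT={a:-3, d:2, e:-3, f:4; rest ⊤}

Merge at B3: IN[B3] = OUT[B2] = {a: ⊤, b: ⊤, c: ⊤, d: ⊤, e: -3, f: ⊤}
Applying B3's transfer function to that IN value gives OUT[B3] (row B3 above).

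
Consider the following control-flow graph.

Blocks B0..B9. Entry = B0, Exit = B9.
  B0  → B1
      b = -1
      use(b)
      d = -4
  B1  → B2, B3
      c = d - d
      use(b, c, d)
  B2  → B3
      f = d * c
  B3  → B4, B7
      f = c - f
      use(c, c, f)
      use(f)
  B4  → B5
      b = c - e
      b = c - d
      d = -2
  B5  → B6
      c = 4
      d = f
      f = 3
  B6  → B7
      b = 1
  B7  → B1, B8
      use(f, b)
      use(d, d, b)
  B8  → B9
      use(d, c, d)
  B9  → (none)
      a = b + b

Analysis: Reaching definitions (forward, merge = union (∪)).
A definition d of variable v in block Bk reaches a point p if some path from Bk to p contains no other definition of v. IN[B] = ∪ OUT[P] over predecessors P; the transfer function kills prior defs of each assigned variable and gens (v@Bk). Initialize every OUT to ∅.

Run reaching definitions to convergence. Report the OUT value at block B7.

Converged values:
  B0:   IN={}   OUT={b@B0, d@B0}
  B1:   IN={b@B0, b@B6, c@B1, c@B5, d@B0, d@B5, f@B3, f@B5}   OUT={b@B0, b@B6, c@B1, d@B0, d@B5, f@B3, f@B5}
  B2:   IN={b@B0, b@B6, c@B1, d@B0, d@B5, f@B3, f@B5}   OUT={b@B0, b@B6, c@B1, d@B0, d@B5, f@B2}
  B3:   IN={b@B0, b@B6, c@B1, d@B0, d@B5, f@B2, f@B3, f@B5}   OUT={b@B0, b@B6, c@B1, d@B0, d@B5, f@B3}
  B4:   IN={b@B0, b@B6, c@B1, d@B0, d@B5, f@B3}   OUT={b@B4, c@B1, d@B4, f@B3}
  B5:   IN={b@B4, c@B1, d@B4, f@B3}   OUT={b@B4, c@B5, d@B5, f@B5}
  B6:   IN={b@B4, c@B5, d@B5, f@B5}   OUT={b@B6, c@B5, d@B5, f@B5}
  B7:   IN={b@B0, b@B6, c@B1, c@B5, d@B0, d@B5, f@B3, f@B5}   OUT={b@B0, b@B6, c@B1, c@B5, d@B0, d@B5, f@B3, f@B5}
  B8:   IN={b@B0, b@B6, c@B1, c@B5, d@B0, d@B5, f@B3, f@B5}   OUT={b@B0, b@B6, c@B1, c@B5, d@B0, d@B5, f@B3, f@B5}
  B9:   IN={b@B0, b@B6, c@B1, c@B5, d@B0, d@B5, f@B3, f@B5}   OUT={a@B9, b@B0, b@B6, c@B1, c@B5, d@B0, d@B5, f@B3, f@B5}

Merge at B7: IN[B7] = OUT[B3] ⊔ OUT[B6] = {b@B0, b@B6, c@B1, c@B5, d@B0, d@B5, f@B3, f@B5}
Applying B7's transfer function to that IN value gives OUT[B7] (row B7 above).

Answer: {b@B0, b@B6, c@B1, c@B5, d@B0, d@B5, f@B3, f@B5}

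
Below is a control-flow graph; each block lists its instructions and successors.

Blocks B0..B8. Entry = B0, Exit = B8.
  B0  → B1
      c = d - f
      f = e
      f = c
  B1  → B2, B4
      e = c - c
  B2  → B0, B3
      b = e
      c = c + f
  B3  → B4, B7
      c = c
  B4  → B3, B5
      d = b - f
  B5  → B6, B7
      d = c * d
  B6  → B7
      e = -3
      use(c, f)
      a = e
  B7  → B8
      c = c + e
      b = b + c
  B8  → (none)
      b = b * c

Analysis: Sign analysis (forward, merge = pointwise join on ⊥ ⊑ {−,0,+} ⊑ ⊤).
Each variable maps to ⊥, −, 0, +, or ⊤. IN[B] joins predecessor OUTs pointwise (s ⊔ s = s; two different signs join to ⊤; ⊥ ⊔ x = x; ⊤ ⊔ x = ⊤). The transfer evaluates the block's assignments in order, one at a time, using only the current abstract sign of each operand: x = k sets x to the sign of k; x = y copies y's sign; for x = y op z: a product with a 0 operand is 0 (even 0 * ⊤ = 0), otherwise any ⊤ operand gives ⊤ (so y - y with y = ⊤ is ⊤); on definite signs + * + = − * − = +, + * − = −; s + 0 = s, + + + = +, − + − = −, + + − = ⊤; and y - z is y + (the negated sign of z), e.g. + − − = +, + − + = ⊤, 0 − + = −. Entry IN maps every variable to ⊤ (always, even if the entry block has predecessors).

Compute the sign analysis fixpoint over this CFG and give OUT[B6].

Answer: {a: -, b: ⊤, c: ⊤, d: ⊤, e: -, f: ⊤}

Derivation:
Per-block solution:
  B0: | IN=(all ⊤) | OUT=(all ⊤)
  B1: | IN=(all ⊤) | OUT=(all ⊤)
  B2: | IN=(all ⊤) | OUT=(all ⊤)
  B3: | IN=(all ⊤) | OUT=(all ⊤)
  B4: | IN=(all ⊤) | OUT=(all ⊤)
  B5: | IN=(all ⊤) | OUT=(all ⊤)
  B6: | IN=(all ⊤) | OUT={a:-, e:-; rest ⊤}
  B7: | IN=(all ⊤) | OUT=(all ⊤)
  B8: | IN=(all ⊤) | OUT=(all ⊤)

Merge at B6: IN[B6] = OUT[B5] = {a: ⊤, b: ⊤, c: ⊤, d: ⊤, e: ⊤, f: ⊤}
Applying B6's transfer function to that IN value gives OUT[B6] (row B6 above).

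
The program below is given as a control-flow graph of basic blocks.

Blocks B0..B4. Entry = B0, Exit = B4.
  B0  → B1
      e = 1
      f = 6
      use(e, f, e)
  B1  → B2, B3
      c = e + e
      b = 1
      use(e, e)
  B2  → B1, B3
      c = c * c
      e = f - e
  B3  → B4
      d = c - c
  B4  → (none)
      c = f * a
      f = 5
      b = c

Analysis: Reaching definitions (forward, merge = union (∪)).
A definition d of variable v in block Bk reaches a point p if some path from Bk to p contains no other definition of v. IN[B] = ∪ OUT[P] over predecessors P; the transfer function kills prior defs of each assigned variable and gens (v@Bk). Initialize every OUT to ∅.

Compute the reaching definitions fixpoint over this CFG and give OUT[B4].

Converged values:
  B0:   IN={}   OUT={e@B0, f@B0}
  B1:   IN={b@B1, c@B2, e@B0, e@B2, f@B0}   OUT={b@B1, c@B1, e@B0, e@B2, f@B0}
  B2:   IN={b@B1, c@B1, e@B0, e@B2, f@B0}   OUT={b@B1, c@B2, e@B2, f@B0}
  B3:   IN={b@B1, c@B1, c@B2, e@B0, e@B2, f@B0}   OUT={b@B1, c@B1, c@B2, d@B3, e@B0, e@B2, f@B0}
  B4:   IN={b@B1, c@B1, c@B2, d@B3, e@B0, e@B2, f@B0}   OUT={b@B4, c@B4, d@B3, e@B0, e@B2, f@B4}

Merge at B4: IN[B4] = OUT[B3] = {b@B1, c@B1, c@B2, d@B3, e@B0, e@B2, f@B0}
Applying B4's transfer function to that IN value gives OUT[B4] (row B4 above).

Answer: {b@B4, c@B4, d@B3, e@B0, e@B2, f@B4}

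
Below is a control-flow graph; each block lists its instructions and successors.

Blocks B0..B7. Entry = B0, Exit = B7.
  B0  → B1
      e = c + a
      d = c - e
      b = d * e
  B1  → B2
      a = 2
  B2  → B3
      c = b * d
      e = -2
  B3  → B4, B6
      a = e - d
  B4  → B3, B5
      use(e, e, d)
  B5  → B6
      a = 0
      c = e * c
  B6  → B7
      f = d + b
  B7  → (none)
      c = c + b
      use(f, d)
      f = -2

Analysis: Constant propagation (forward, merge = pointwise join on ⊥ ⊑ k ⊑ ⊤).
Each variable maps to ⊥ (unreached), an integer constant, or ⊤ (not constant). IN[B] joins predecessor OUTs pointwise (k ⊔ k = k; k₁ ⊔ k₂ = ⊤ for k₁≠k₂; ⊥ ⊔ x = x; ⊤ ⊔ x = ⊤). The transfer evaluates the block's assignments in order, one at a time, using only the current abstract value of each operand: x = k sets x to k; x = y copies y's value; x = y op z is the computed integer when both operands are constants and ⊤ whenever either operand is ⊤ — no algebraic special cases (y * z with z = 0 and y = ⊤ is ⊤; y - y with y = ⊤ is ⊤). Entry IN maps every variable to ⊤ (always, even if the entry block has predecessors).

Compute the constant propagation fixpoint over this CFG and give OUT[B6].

Answer: {a: ⊤, b: ⊤, c: ⊤, d: ⊤, e: -2, f: ⊤}

Derivation:
Per-block solution:
  B0:  IN=(all ⊤)  OUT=(all ⊤)
  B1:  IN=(all ⊤)  OUT={a:2; rest ⊤}
  B2:  IN={a:2; rest ⊤}  OUT={a:2, e:-2; rest ⊤}
  B3:  IN={e:-2; rest ⊤}  OUT={e:-2; rest ⊤}
  B4:  IN={e:-2; rest ⊤}  OUT={e:-2; rest ⊤}
  B5:  IN={e:-2; rest ⊤}  OUT={a:0, e:-2; rest ⊤}
  B6:  IN={e:-2; rest ⊤}  OUT={e:-2; rest ⊤}
  B7:  IN={e:-2; rest ⊤}  OUT={e:-2, f:-2; rest ⊤}

Merge at B6: IN[B6] = OUT[B3] ⊔ OUT[B5] = {a: ⊤, b: ⊤, c: ⊤, d: ⊤, e: -2, f: ⊤}
Applying B6's transfer function to that IN value gives OUT[B6] (row B6 above).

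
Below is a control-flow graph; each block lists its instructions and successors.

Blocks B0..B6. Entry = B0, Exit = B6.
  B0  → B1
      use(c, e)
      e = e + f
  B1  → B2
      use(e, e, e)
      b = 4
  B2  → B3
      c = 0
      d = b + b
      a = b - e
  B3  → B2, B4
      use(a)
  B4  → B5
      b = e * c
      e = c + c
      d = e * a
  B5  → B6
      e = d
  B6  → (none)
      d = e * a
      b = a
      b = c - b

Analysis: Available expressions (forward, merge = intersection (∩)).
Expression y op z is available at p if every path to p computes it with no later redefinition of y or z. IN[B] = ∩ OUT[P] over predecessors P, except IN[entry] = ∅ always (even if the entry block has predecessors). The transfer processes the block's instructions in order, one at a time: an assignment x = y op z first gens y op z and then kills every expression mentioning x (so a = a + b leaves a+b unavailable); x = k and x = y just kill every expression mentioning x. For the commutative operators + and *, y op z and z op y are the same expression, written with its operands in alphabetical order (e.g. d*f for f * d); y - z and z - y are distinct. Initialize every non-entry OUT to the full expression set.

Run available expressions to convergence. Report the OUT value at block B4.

Answer: {a*e, c+c}

Trace:
Fixpoint table:
  B0: | IN={} | OUT={}
  B1: | IN={} | OUT={}
  B2: | IN={} | OUT={b+b, b-e}
  B3: | IN={b+b, b-e} | OUT={b+b, b-e}
  B4: | IN={b+b, b-e} | OUT={a*e, c+c}
  B5: | IN={a*e, c+c} | OUT={c+c}
  B6: | IN={c+c} | OUT={a*e, c+c}

Merge at B4: IN[B4] = OUT[B3] = {b+b, b-e}
Applying B4's transfer function to that IN value gives OUT[B4] (row B4 above).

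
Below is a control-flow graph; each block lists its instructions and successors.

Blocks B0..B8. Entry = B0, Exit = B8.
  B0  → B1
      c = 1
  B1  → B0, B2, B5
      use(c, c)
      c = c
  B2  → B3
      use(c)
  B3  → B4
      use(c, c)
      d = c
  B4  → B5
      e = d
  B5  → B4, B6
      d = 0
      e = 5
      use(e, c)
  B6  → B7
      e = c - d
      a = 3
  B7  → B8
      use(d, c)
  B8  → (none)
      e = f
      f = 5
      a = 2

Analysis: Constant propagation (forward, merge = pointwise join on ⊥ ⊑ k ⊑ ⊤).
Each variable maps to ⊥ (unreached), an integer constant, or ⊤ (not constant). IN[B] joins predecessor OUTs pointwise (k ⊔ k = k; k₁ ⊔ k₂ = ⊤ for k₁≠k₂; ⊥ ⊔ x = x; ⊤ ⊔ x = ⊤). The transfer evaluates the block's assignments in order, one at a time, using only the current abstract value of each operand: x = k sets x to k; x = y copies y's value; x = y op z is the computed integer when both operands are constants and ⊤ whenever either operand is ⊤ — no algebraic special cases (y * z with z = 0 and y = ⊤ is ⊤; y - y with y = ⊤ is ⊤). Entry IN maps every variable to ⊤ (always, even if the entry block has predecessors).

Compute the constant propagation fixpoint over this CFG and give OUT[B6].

Answer: {a: 3, b: ⊤, c: 1, d: 0, e: 1, f: ⊤}

Derivation:
Fixpoint table:
  B0:  IN=(all ⊤)  OUT={c:1; rest ⊤}
  B1:  IN={c:1; rest ⊤}  OUT={c:1; rest ⊤}
  B2:  IN={c:1; rest ⊤}  OUT={c:1; rest ⊤}
  B3:  IN={c:1; rest ⊤}  OUT={c:1, d:1; rest ⊤}
  B4:  IN={c:1; rest ⊤}  OUT={c:1; rest ⊤}
  B5:  IN={c:1; rest ⊤}  OUT={c:1, d:0, e:5; rest ⊤}
  B6:  IN={c:1, d:0, e:5; rest ⊤}  OUT={a:3, c:1, d:0, e:1; rest ⊤}
  B7:  IN={a:3, c:1, d:0, e:1; rest ⊤}  OUT={a:3, c:1, d:0, e:1; rest ⊤}
  B8:  IN={a:3, c:1, d:0, e:1; rest ⊤}  OUT={a:2, c:1, d:0, f:5; rest ⊤}

Merge at B6: IN[B6] = OUT[B5] = {a: ⊤, b: ⊤, c: 1, d: 0, e: 5, f: ⊤}
Applying B6's transfer function to that IN value gives OUT[B6] (row B6 above).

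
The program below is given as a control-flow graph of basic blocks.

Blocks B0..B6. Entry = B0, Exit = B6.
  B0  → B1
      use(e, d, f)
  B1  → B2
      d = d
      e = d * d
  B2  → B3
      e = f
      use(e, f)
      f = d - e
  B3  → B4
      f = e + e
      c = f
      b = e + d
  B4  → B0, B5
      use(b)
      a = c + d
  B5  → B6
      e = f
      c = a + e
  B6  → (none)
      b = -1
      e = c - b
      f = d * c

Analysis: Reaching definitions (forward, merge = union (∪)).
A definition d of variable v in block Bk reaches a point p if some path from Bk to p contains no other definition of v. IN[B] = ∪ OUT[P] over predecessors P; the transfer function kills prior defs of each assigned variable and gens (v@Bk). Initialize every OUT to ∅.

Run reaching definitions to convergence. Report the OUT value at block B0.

Answer: {a@B4, b@B3, c@B3, d@B1, e@B2, f@B3}

Trace:
Converged values:
  B0: | IN={a@B4, b@B3, c@B3, d@B1, e@B2, f@B3} | OUT={a@B4, b@B3, c@B3, d@B1, e@B2, f@B3}
  B1: | IN={a@B4, b@B3, c@B3, d@B1, e@B2, f@B3} | OUT={a@B4, b@B3, c@B3, d@B1, e@B1, f@B3}
  B2: | IN={a@B4, b@B3, c@B3, d@B1, e@B1, f@B3} | OUT={a@B4, b@B3, c@B3, d@B1, e@B2, f@B2}
  B3: | IN={a@B4, b@B3, c@B3, d@B1, e@B2, f@B2} | OUT={a@B4, b@B3, c@B3, d@B1, e@B2, f@B3}
  B4: | IN={a@B4, b@B3, c@B3, d@B1, e@B2, f@B3} | OUT={a@B4, b@B3, c@B3, d@B1, e@B2, f@B3}
  B5: | IN={a@B4, b@B3, c@B3, d@B1, e@B2, f@B3} | OUT={a@B4, b@B3, c@B5, d@B1, e@B5, f@B3}
  B6: | IN={a@B4, b@B3, c@B5, d@B1, e@B5, f@B3} | OUT={a@B4, b@B6, c@B5, d@B1, e@B6, f@B6}

Merge at B0 (entry node, so the boundary value {} is joined with the incoming edge(s)): IN[B0] = {} ⊔ OUT[B4] = {a@B4, b@B3, c@B3, d@B1, e@B2, f@B3}
Applying B0's transfer function to that IN value gives OUT[B0] (row B0 above).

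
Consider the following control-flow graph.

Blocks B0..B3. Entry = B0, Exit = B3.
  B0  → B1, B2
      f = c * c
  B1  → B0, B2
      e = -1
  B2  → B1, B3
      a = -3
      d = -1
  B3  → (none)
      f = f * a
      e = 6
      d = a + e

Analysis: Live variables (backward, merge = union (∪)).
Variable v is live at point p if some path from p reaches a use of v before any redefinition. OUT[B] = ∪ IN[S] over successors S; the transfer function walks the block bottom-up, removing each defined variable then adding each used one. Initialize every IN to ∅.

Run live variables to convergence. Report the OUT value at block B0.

Fixpoint table:
  B0: | IN={c} | OUT={c, f}
  B1: | IN={c, f} | OUT={c, f}
  B2: | IN={c, f} | OUT={a, c, f}
  B3: | IN={a, f} | OUT={}

Merge at B0: OUT[B0] = IN[B1] ⊔ IN[B2] = {c, f}

Answer: {c, f}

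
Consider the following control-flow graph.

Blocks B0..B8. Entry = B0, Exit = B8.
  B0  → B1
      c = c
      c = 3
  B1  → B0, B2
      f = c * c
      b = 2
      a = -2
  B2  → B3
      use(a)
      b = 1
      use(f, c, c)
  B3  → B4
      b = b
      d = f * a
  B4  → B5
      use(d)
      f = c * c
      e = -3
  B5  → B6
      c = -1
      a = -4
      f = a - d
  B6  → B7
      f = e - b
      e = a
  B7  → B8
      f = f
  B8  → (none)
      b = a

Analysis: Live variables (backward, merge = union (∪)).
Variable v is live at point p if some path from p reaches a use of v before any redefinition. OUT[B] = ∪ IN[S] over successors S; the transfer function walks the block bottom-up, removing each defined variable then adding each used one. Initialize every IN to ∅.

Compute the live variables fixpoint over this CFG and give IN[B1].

Answer: {c}

Working:
Per-block solution:
  B0:  IN={c}  OUT={c}
  B1:  IN={c}  OUT={a, c, f}
  B2:  IN={a, c, f}  OUT={a, b, c, f}
  B3:  IN={a, b, c, f}  OUT={b, c, d}
  B4:  IN={b, c, d}  OUT={b, d, e}
  B5:  IN={b, d, e}  OUT={a, b, e}
  B6:  IN={a, b, e}  OUT={a, f}
  B7:  IN={a, f}  OUT={a}
  B8:  IN={a}  OUT={}

Merge at B1: OUT[B1] = IN[B0] ⊔ IN[B2] = {a, c, f}
Applying B1's transfer function to that OUT value gives IN[B1] (row B1 above).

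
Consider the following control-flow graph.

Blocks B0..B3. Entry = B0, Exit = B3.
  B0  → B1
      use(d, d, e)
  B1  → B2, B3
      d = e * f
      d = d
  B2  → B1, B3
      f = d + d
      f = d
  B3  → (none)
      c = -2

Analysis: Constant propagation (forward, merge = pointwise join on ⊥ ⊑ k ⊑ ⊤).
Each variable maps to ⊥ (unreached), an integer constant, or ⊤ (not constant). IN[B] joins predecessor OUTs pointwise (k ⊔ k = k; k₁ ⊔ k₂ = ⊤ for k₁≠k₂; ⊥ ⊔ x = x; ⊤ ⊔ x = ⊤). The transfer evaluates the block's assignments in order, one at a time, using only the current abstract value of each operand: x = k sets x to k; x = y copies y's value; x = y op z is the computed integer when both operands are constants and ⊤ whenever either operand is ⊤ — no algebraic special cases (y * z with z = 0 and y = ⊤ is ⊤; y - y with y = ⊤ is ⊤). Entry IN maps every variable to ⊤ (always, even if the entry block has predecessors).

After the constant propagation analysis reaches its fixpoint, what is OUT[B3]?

Per-block solution:
  B0:  IN=(all ⊤)  OUT=(all ⊤)
  B1:  IN=(all ⊤)  OUT=(all ⊤)
  B2:  IN=(all ⊤)  OUT=(all ⊤)
  B3:  IN=(all ⊤)  OUT={c:-2; rest ⊤}

Merge at B3: IN[B3] = OUT[B1] ⊔ OUT[B2] = {a: ⊤, b: ⊤, c: ⊤, d: ⊤, e: ⊤, f: ⊤}
Applying B3's transfer function to that IN value gives OUT[B3] (row B3 above).

Answer: {a: ⊤, b: ⊤, c: -2, d: ⊤, e: ⊤, f: ⊤}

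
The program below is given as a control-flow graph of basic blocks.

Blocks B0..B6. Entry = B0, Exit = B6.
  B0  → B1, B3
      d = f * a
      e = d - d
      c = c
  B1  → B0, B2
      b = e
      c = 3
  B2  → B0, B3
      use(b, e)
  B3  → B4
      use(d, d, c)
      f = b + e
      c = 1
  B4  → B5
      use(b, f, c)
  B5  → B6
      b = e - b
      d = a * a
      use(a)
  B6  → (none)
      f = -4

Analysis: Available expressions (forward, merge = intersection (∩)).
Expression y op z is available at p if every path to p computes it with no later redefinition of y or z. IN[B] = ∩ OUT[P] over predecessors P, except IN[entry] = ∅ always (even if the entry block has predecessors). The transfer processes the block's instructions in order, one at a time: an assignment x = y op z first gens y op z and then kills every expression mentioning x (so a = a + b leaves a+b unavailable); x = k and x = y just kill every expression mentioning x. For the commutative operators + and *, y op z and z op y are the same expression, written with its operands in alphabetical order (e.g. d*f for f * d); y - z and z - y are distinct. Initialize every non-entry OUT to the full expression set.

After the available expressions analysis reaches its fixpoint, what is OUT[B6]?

Answer: {a*a}

Working:
Per-block solution:
  B0:  IN={}  OUT={a*f, d-d}
  B1:  IN={a*f, d-d}  OUT={a*f, d-d}
  B2:  IN={a*f, d-d}  OUT={a*f, d-d}
  B3:  IN={a*f, d-d}  OUT={b+e, d-d}
  B4:  IN={b+e, d-d}  OUT={b+e, d-d}
  B5:  IN={b+e, d-d}  OUT={a*a}
  B6:  IN={a*a}  OUT={a*a}

Merge at B6: IN[B6] = OUT[B5] = {a*a}
Applying B6's transfer function to that IN value gives OUT[B6] (row B6 above).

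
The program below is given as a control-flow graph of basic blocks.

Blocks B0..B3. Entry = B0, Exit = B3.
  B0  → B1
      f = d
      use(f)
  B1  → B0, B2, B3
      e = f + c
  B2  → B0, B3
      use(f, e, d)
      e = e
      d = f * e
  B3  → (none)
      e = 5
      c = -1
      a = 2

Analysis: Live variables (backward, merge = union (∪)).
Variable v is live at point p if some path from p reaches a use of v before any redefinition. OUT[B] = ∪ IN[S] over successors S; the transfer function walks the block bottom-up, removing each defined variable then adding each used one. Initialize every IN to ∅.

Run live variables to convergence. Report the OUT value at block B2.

Answer: {c, d}

Working:
Converged values:
  B0: | IN={c, d} | OUT={c, d, f}
  B1: | IN={c, d, f} | OUT={c, d, e, f}
  B2: | IN={c, d, e, f} | OUT={c, d}
  B3: | IN={} | OUT={}

Merge at B2: OUT[B2] = IN[B0] ⊔ IN[B3] = {c, d}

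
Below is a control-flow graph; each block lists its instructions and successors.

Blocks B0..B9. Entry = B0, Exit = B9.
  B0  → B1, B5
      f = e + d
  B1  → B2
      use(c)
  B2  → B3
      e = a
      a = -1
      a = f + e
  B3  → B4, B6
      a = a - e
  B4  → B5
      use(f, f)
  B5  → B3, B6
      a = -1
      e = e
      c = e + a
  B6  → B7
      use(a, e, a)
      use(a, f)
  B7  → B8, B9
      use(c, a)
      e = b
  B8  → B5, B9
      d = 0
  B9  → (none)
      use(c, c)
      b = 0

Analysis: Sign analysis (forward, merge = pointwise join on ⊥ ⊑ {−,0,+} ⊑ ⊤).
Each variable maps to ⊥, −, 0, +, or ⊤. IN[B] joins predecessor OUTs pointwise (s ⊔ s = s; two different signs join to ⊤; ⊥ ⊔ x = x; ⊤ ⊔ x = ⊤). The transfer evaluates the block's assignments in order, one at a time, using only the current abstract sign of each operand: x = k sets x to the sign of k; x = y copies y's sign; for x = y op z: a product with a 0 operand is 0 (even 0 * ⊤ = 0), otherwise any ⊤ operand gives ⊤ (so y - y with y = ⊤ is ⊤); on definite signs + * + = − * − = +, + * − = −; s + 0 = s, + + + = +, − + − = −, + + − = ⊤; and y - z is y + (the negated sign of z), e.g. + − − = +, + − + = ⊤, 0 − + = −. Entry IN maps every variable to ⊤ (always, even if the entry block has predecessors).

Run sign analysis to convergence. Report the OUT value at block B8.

Converged values:
  B0:  IN=(all ⊤)  OUT=(all ⊤)
  B1:  IN=(all ⊤)  OUT=(all ⊤)
  B2:  IN=(all ⊤)  OUT=(all ⊤)
  B3:  IN=(all ⊤)  OUT=(all ⊤)
  B4:  IN=(all ⊤)  OUT=(all ⊤)
  B5:  IN=(all ⊤)  OUT={a:-; rest ⊤}
  B6:  IN=(all ⊤)  OUT=(all ⊤)
  B7:  IN=(all ⊤)  OUT=(all ⊤)
  B8:  IN=(all ⊤)  OUT={d:0; rest ⊤}
  B9:  IN=(all ⊤)  OUT={b:0; rest ⊤}

Merge at B8: IN[B8] = OUT[B7] = {a: ⊤, b: ⊤, c: ⊤, d: ⊤, e: ⊤, f: ⊤}
Applying B8's transfer function to that IN value gives OUT[B8] (row B8 above).

Answer: {a: ⊤, b: ⊤, c: ⊤, d: 0, e: ⊤, f: ⊤}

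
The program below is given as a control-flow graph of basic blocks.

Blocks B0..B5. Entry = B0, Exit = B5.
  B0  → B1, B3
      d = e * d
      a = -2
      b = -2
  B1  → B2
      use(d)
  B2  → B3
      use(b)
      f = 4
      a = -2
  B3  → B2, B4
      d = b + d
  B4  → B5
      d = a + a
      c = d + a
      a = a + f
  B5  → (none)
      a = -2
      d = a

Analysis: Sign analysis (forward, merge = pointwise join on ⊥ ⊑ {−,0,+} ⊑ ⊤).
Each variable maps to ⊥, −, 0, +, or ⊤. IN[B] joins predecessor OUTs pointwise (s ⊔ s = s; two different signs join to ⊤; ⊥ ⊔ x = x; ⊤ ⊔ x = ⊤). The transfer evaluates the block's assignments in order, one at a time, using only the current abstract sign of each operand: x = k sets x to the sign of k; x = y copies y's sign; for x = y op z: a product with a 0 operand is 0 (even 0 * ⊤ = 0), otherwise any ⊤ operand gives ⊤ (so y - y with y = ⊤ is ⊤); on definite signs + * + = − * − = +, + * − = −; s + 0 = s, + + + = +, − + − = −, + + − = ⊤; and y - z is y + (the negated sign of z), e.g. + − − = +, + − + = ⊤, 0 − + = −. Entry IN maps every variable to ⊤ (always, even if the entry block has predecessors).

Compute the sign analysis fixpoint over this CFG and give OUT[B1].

Answer: {a: -, b: -, c: ⊤, d: ⊤, e: ⊤, f: ⊤}

Derivation:
Fixpoint table:
  B0: | IN=(all ⊤) | OUT={a:-, b:-; rest ⊤}
  B1: | IN={a:-, b:-; rest ⊤} | OUT={a:-, b:-; rest ⊤}
  B2: | IN={a:-, b:-; rest ⊤} | OUT={a:-, b:-, f:+; rest ⊤}
  B3: | IN={a:-, b:-; rest ⊤} | OUT={a:-, b:-; rest ⊤}
  B4: | IN={a:-, b:-; rest ⊤} | OUT={b:-, c:-, d:-; rest ⊤}
  B5: | IN={b:-, c:-, d:-; rest ⊤} | OUT={a:-, b:-, c:-, d:-; rest ⊤}

Merge at B1: IN[B1] = OUT[B0] = {a: -, b: -, c: ⊤, d: ⊤, e: ⊤, f: ⊤}
Applying B1's transfer function to that IN value gives OUT[B1] (row B1 above).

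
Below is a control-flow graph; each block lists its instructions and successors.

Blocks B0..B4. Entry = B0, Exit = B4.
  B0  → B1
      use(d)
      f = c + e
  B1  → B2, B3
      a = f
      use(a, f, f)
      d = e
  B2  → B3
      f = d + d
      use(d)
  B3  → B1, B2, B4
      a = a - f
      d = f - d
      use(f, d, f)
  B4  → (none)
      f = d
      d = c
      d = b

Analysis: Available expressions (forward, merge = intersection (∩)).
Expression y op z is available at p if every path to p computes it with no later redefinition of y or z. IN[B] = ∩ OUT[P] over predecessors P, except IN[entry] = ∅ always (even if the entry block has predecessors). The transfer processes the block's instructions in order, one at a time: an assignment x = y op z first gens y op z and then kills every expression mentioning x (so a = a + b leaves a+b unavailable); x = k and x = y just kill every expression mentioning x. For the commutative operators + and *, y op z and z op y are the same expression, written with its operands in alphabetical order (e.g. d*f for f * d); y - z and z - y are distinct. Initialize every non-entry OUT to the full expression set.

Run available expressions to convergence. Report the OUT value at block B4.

Answer: {c+e}

Derivation:
Per-block solution:
  B0:  IN={}  OUT={c+e}
  B1:  IN={c+e}  OUT={c+e}
  B2:  IN={c+e}  OUT={c+e, d+d}
  B3:  IN={c+e}  OUT={c+e}
  B4:  IN={c+e}  OUT={c+e}

Merge at B4: IN[B4] = OUT[B3] = {c+e}
Applying B4's transfer function to that IN value gives OUT[B4] (row B4 above).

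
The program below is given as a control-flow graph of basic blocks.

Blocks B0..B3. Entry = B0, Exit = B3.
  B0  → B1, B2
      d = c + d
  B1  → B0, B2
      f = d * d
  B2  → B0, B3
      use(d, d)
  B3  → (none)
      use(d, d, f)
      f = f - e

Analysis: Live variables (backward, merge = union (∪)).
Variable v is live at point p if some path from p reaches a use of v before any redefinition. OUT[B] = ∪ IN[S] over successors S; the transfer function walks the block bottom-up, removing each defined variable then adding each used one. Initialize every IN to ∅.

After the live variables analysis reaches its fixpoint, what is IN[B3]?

Converged values:
  B0:  IN={c, d, e, f}  OUT={c, d, e, f}
  B1:  IN={c, d, e}  OUT={c, d, e, f}
  B2:  IN={c, d, e, f}  OUT={c, d, e, f}
  B3:  IN={d, e, f}  OUT={}

B3 is the boundary node: OUT[B3] = {}
Applying B3's transfer function to that OUT value gives IN[B3] (row B3 above).

Answer: {d, e, f}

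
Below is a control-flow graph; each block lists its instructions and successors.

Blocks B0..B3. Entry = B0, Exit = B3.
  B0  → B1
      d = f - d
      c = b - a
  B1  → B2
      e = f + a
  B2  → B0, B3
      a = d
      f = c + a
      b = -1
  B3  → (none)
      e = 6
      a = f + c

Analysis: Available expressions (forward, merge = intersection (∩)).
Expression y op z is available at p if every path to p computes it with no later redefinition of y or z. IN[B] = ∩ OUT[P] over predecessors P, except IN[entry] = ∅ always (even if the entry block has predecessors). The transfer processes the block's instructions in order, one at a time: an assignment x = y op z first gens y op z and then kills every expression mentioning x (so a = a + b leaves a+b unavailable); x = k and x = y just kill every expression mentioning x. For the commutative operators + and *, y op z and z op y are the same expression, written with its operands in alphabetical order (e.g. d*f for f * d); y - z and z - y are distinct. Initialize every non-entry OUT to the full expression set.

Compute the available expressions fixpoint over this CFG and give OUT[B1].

Per-block solution:
  B0:   IN={}   OUT={b-a}
  B1:   IN={b-a}   OUT={a+f, b-a}
  B2:   IN={a+f, b-a}   OUT={a+c}
  B3:   IN={a+c}   OUT={c+f}

Merge at B1: IN[B1] = OUT[B0] = {b-a}
Applying B1's transfer function to that IN value gives OUT[B1] (row B1 above).

Answer: {a+f, b-a}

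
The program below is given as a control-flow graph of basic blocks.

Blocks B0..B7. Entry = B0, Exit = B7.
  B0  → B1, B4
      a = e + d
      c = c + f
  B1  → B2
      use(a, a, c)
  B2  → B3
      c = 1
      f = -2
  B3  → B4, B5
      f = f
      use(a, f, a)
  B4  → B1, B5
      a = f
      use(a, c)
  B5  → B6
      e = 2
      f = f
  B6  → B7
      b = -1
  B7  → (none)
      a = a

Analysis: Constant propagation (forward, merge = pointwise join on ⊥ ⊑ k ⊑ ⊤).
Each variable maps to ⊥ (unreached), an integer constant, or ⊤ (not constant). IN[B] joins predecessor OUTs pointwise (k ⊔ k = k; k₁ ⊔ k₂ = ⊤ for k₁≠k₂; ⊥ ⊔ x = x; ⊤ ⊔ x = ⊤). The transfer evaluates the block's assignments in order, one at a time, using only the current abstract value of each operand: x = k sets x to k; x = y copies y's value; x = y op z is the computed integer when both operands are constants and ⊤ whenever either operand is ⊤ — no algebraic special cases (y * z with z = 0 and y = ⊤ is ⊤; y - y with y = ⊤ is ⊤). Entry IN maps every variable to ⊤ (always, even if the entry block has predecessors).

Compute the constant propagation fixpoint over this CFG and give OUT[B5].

Answer: {a: ⊤, b: ⊤, c: ⊤, d: ⊤, e: 2, f: ⊤}

Working:
Fixpoint table:
  B0:  IN=(all ⊤)  OUT=(all ⊤)
  B1:  IN=(all ⊤)  OUT=(all ⊤)
  B2:  IN=(all ⊤)  OUT={c:1, f:-2; rest ⊤}
  B3:  IN={c:1, f:-2; rest ⊤}  OUT={c:1, f:-2; rest ⊤}
  B4:  IN=(all ⊤)  OUT=(all ⊤)
  B5:  IN=(all ⊤)  OUT={e:2; rest ⊤}
  B6:  IN={e:2; rest ⊤}  OUT={b:-1, e:2; rest ⊤}
  B7:  IN={b:-1, e:2; rest ⊤}  OUT={b:-1, e:2; rest ⊤}

Merge at B5: IN[B5] = OUT[B3] ⊔ OUT[B4] = {a: ⊤, b: ⊤, c: ⊤, d: ⊤, e: ⊤, f: ⊤}
Applying B5's transfer function to that IN value gives OUT[B5] (row B5 above).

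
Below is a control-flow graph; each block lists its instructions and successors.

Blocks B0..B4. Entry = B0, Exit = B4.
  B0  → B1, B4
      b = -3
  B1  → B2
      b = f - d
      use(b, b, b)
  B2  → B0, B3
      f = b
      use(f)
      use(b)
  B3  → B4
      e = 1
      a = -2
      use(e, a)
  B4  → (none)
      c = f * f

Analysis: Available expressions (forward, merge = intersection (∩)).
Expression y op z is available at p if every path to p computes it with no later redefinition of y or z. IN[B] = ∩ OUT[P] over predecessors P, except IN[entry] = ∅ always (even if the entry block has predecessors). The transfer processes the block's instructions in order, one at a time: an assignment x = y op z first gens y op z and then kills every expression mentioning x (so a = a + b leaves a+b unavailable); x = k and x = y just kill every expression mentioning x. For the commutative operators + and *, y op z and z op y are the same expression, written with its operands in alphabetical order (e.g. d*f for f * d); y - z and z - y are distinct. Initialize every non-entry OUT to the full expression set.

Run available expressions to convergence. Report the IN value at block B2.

Answer: {f-d}

Working:
Fixpoint table:
  B0: | IN={} | OUT={}
  B1: | IN={} | OUT={f-d}
  B2: | IN={f-d} | OUT={}
  B3: | IN={} | OUT={}
  B4: | IN={} | OUT={f*f}

Merge at B2: IN[B2] = OUT[B1] = {f-d}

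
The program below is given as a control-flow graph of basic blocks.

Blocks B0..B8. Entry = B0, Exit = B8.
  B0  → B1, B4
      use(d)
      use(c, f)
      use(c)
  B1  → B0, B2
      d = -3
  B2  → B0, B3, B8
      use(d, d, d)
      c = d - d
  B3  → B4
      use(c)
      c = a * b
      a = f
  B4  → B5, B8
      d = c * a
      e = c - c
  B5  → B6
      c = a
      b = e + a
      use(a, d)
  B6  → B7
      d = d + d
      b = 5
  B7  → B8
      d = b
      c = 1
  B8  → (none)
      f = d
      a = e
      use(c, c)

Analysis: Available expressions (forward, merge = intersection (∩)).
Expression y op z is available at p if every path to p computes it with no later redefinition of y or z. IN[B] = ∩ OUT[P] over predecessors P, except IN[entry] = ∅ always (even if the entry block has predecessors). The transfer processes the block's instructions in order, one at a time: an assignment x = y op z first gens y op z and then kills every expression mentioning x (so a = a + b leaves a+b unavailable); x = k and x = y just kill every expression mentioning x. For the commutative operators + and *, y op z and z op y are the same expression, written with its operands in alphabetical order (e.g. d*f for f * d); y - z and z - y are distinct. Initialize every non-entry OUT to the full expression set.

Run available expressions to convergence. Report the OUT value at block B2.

Converged values:
  B0: | IN={} | OUT={}
  B1: | IN={} | OUT={}
  B2: | IN={} | OUT={d-d}
  B3: | IN={d-d} | OUT={d-d}
  B4: | IN={} | OUT={a*c, c-c}
  B5: | IN={a*c, c-c} | OUT={a+e}
  B6: | IN={a+e} | OUT={a+e}
  B7: | IN={a+e} | OUT={a+e}
  B8: | IN={} | OUT={}

Merge at B2: IN[B2] = OUT[B1] = {}
Applying B2's transfer function to that IN value gives OUT[B2] (row B2 above).

Answer: {d-d}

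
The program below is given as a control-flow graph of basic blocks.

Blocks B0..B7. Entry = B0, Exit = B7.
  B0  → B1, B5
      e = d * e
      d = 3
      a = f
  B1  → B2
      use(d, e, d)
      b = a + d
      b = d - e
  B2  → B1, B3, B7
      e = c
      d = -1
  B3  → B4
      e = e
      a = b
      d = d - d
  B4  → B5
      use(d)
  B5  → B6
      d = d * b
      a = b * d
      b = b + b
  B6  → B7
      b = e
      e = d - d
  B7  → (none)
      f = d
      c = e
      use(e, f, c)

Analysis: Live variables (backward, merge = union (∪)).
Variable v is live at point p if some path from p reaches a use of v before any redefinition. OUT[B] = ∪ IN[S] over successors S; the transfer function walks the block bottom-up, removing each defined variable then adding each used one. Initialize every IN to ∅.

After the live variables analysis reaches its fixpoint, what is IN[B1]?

Answer: {a, c, d, e}

Trace:
Fixpoint table:
  B0: | IN={b, c, d, e, f} | OUT={a, b, c, d, e}
  B1: | IN={a, c, d, e} | OUT={a, b, c}
  B2: | IN={a, b, c} | OUT={a, b, c, d, e}
  B3: | IN={b, d, e} | OUT={b, d, e}
  B4: | IN={b, d, e} | OUT={b, d, e}
  B5: | IN={b, d, e} | OUT={d, e}
  B6: | IN={d, e} | OUT={d, e}
  B7: | IN={d, e} | OUT={}

Merge at B1: OUT[B1] = IN[B2] = {a, b, c}
Applying B1's transfer function to that OUT value gives IN[B1] (row B1 above).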